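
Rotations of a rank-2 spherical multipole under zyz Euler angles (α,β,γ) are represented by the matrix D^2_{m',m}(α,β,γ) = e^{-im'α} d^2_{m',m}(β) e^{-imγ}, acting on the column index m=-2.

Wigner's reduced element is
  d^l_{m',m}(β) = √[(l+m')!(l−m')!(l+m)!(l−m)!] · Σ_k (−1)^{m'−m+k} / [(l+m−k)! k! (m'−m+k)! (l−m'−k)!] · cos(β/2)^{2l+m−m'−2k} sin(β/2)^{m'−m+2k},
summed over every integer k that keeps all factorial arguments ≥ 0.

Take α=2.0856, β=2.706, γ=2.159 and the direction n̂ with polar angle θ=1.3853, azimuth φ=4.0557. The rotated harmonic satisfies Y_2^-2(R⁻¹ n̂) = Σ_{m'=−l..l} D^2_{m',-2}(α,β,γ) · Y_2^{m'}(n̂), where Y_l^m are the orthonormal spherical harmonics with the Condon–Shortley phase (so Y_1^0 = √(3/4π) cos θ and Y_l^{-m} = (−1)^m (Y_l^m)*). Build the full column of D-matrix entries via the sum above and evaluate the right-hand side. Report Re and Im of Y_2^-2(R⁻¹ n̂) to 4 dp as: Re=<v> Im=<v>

Need the full column D^2_{m',-2} for m'=−2..2 at α=2.0856, β=2.706, γ=2.159.
cos(β/2)=0.216079, sin(β/2)=0.976376
d^2_{-2,-2}: single k=0 term ⇒ +0.002180;  D = -0.001293+0.001755i
d^2_{-1,-2}: single k=0 term ⇒ -0.019701;  D = -0.019558-0.002367i
d^2_{0,-2}: single k=0 term ⇒ +0.109027;  D = -0.041893-0.100657i
d^2_{1,-2}: single k=0 term ⇒ -0.402247;  D = +0.247134-0.317376i
d^2_{2,-2}: single k=0 term ⇒ +0.908800;  D = +0.899025+0.132933i
Y_2^{m'}(θ=1.3853,φ=4.0557) and Σ D·Y over m':
  (-0.0013+0.0018i)·(-0.0950-0.3608i)  (-0.0196-0.0024i)·(-0.0855+0.1109i)  (-0.0419-0.1007i)·(-0.2832+0.0000i)  (+0.2471-0.3174i)·(+0.0855+0.1109i)  (+0.8990+0.1329i)·(-0.0950+0.3608i)
Y_2^-2(R⁻¹ n̂) = -0.062485+0.338893i

Re=-0.0625 Im=0.3389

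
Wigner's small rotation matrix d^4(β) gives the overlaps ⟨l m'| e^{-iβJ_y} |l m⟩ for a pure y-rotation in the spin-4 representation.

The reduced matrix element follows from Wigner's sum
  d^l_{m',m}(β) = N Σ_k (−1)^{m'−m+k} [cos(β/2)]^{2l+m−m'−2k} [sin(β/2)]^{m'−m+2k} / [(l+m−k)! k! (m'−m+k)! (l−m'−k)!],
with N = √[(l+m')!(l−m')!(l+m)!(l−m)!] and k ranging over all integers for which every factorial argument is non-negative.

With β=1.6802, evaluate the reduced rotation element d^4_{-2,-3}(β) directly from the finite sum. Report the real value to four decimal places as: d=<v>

d^4_{-2,-3}(β=1.6802) via Wigner's sum:
With c≡cos(β/2)=0.667388 and s≡sin(β/2)=0.744710, N=[2·720·1·5040]^{1/2}=2693.993318
k∈{0,1} keeps every argument non-negative
  k=0: (−1)^1·2693.9933/(720)·0.6674^7·0.7447^1 = -0.164324
  k=1: (−1)^2·2693.9933/(240)·0.6674^5·0.7447^3 = +0.613818
d^4_{-2,-3}(1.6802) = -0.164324 +0.613818 = +0.449494

d=0.4495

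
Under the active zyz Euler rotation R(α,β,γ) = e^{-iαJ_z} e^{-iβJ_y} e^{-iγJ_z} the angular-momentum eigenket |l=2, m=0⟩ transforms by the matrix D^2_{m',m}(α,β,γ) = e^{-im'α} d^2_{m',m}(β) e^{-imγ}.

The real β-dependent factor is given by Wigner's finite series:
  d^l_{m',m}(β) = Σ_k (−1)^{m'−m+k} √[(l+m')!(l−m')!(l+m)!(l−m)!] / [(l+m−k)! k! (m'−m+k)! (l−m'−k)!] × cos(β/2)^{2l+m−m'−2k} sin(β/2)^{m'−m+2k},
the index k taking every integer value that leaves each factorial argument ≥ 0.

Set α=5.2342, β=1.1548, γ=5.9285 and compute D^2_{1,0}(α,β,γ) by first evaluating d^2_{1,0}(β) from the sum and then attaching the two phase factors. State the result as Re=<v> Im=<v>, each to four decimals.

Re=-0.2257 Im=-0.3925

D^2_{1,0}(5.2342,1.1548,5.9285) = e^{-i·1·5.2342}·d^2_{1,0}(1.1548)·e^{-i·0·5.9285}. Compute d first:
With c≡cos(β/2)=0.837885 and s≡sin(β/2)=0.545847, N=[6·1·2·2]^{1/2}=4.898979
The bounds max(0,m−m')=0 and min(l+m,l−m')=1 give 2 terms
  k=0: (−1)^1·4.8990/(2)·0.8379^3·0.5458^1 = -0.786501
  k=1: (−1)^2·4.8990/(2)·0.8379^1·0.5458^3 = +0.333790
d^2_{1,0}(1.1548) = -0.786501 +0.333790 = -0.452711
Phases: e^{-i·(1)·5.2342}=+0.498451+0.866918i, e^{-i·(0)·5.9285}=+1.000000+0.000000i ⇒ D=-0.225654-0.392464i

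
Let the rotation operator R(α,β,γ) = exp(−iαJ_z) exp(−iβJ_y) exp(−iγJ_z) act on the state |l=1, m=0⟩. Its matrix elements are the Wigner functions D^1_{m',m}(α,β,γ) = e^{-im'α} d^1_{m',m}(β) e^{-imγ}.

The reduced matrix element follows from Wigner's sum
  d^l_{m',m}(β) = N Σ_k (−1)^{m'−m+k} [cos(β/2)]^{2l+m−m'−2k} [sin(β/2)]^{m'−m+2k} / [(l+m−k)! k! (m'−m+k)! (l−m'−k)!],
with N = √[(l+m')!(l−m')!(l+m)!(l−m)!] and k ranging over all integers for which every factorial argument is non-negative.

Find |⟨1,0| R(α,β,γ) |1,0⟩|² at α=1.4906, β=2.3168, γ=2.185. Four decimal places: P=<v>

D^1_{0,0}(1.4906,2.3168,2.185) = e^{-i·0·1.4906}·d^1_{0,0}(2.3168)·e^{-i·0·2.185}. Compute d first:
Half-angle: c=0.400806, s=0.916163. N=√(1·1·1·1)=1.000000
k∈{0,1} keeps every argument non-negative
  k=0: (−1)^0·1.0000/(1)·0.4008^2·0.9162^0 = +0.160645
  k=1: (−1)^1·1.0000/(1)·0.4008^0·0.9162^2 = -0.839355
d^1_{0,0}(2.3168) = +0.160645 -0.839355 = -0.678709
|D^1_{0,0}|² = |d^1_{0,0}(β)|² = (-0.678709)² = 0.460646 (the z-rotation phases have unit modulus)

P=0.4606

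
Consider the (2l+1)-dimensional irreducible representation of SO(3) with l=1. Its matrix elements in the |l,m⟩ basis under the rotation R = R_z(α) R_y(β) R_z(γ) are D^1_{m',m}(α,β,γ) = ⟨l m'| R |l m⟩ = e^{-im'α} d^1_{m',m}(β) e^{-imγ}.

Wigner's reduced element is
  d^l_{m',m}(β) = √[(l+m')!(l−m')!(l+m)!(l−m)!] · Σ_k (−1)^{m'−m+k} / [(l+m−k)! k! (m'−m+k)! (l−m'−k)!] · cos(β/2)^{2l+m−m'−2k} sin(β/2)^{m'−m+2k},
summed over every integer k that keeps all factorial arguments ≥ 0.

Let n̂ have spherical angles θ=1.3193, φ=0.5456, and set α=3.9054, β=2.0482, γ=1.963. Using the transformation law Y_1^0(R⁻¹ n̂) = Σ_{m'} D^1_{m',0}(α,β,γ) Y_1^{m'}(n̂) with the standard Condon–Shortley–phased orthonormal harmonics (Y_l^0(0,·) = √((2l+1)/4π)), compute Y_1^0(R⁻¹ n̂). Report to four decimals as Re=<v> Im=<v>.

Need the full column D^1_{m',0} for m'=−1..1 at α=3.9054, β=2.0482, γ=1.963.
cos(β/2)=0.519868, sin(β/2)=0.854247
d^1_{-1,0}: single k=1 term ⇒ +0.628046;  D = -0.453580-0.434404i
d^1_{0,0}: k∈[0..1] ⇒ +0.270263 -0.729737 = -0.459475;  D = -0.459475+0.000000i
d^1_{1,0}: single k=0 term ⇒ -0.628046;  D = +0.453580-0.434404i
Y_1^{m'}(θ=1.3193,φ=0.5456) and Σ D·Y over m':
  (-0.4536-0.4344i)·(+0.2860-0.1736i)  (-0.4595+0.0000i)·(+0.1216+0.0000i)  (+0.4536-0.4344i)·(-0.2860-0.1736i)
Y_1^0(R⁻¹ n̂) = -0.466221+0.000000i

Re=-0.4662 Im=0.0000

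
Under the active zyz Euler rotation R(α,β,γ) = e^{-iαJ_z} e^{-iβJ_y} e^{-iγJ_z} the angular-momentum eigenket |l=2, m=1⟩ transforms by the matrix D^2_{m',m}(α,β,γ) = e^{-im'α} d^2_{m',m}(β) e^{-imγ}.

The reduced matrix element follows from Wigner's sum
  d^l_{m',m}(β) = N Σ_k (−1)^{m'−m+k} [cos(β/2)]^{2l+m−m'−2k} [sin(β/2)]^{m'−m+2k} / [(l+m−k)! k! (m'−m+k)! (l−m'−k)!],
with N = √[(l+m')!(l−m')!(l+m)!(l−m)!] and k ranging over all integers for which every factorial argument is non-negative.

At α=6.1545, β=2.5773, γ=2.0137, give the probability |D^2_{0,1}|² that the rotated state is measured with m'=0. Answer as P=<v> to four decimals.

First d^2_{0,1}(β=2.5773), then the phase factors e^{-i(0)α} and e^{-i(1)γ}:
c=cos(2.5773/2)=0.278418, s=sin(2.5773/2)=0.960460; N=√[2·2·6·1]=4.898979
k: max(0,(1)−(0))=1 … min(2+(1),2−(0))=2
  k=1: (−1)^0·4.8990/(2)·0.2784^3·0.9605^1 = +0.050775
  k=2: (−1)^1·4.8990/(2)·0.2784^1·0.9605^3 = -0.604241
d^2_{0,1}(2.5773) = +0.050775 -0.604241 = -0.553467
|D^2_{0,1}|² = |d^2_{0,1}(β)|² = (-0.553467)² = 0.306326 (the z-rotation phases have unit modulus)

P=0.3063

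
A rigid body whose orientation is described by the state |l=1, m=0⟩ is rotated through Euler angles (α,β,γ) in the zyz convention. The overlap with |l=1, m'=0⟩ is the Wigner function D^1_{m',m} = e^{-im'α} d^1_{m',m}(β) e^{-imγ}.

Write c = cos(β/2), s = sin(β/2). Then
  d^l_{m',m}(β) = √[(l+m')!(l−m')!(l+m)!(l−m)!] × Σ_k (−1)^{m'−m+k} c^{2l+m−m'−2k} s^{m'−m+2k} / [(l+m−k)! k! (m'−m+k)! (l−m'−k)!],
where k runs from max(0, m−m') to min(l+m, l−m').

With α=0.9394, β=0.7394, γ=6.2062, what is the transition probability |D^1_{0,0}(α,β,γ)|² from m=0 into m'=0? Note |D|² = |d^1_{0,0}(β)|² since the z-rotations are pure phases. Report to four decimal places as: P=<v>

D^1_{0,0}(0.9394,0.7394,6.2062) = e^{-i·0·0.9394}·d^1_{0,0}(0.7394)·e^{-i·0·6.2062}. Compute d first:
With c≡cos(β/2)=0.932436 and s≡sin(β/2)=0.361336, N=[1·1·1·1]^{1/2}=1.000000
The bounds max(0,m−m')=0 and min(l+m,l−m')=1 give 2 terms
  k=0: (−1)^0·1.0000/(1)·0.9324^2·0.3613^0 = +0.869436
  k=1: (−1)^1·1.0000/(1)·0.9324^0·0.3613^2 = -0.130564
d^1_{0,0}(0.7394) = +0.869436 -0.130564 = +0.738873
|D^1_{0,0}|² = |d^1_{0,0}(β)|² = (+0.738873)² = 0.545933 (the z-rotation phases have unit modulus)

P=0.5459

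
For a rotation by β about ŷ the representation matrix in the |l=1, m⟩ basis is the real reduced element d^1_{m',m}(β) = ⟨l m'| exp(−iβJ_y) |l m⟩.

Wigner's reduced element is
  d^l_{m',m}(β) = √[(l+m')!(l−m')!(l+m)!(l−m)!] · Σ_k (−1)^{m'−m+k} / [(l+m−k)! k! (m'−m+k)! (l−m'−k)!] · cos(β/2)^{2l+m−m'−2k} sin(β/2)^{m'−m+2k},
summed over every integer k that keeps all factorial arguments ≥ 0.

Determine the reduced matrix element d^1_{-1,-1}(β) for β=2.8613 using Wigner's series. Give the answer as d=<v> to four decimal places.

d=0.0195

d^1_{-1,-1}(β=2.8613) via Wigner's sum:
c=cos(2.8613/2)=0.139688, s=sin(2.8613/2)=0.990196; N=√[1·2·1·2]=2.000000
k∈{0} keeps every argument non-negative
  k=0: (−1)^0·2.0000/(2)·0.1397^2·0.9902^0 = +0.019513
d^1_{-1,-1}(2.8613) = +0.019513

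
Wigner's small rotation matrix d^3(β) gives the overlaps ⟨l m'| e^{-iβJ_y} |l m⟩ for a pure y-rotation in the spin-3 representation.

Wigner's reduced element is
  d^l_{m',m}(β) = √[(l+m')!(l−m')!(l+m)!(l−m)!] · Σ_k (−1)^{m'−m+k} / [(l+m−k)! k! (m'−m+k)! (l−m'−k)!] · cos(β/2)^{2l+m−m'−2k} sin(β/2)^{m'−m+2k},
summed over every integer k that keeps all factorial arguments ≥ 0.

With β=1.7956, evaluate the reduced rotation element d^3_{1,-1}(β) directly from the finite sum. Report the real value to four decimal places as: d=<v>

d=-0.3797

d^3_{1,-1}(β=1.7956) via Wigner's sum:
With c≡cos(β/2)=0.623332 and s≡sin(β/2)=0.781957, N=[24·2·2·24]^{1/2}=48.000000
Admissible k: 0..2 (factorial args all ≥0)
  k=0: (−1)^2·48.0000/(8)·0.6233^4·0.7820^2 = +0.553853
  k=1: (−1)^3·48.0000/(6)·0.6233^2·0.7820^4 = -1.162147
  k=2: (−1)^4·48.0000/(48)·0.6233^0·0.7820^6 = +0.228612
d^3_{1,-1}(1.7956) = +0.553853 -1.162147 +0.228612 = -0.379682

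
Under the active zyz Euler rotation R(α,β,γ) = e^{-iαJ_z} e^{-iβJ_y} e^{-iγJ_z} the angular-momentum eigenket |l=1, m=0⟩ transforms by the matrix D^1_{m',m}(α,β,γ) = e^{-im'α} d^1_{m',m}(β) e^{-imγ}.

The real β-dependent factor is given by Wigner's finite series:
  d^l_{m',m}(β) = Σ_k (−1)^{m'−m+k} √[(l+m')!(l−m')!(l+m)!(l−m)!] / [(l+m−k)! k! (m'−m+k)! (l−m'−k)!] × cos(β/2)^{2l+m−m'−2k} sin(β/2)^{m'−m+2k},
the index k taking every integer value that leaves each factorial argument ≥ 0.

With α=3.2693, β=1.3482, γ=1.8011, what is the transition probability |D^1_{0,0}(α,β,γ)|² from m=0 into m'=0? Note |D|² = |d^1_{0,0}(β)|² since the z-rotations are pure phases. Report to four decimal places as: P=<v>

P=0.0487

First d^1_{0,0}(β=1.3482), then the phase factors e^{-i(0)α} and e^{-i(0)γ}:
With c≡cos(β/2)=0.781269 and s≡sin(β/2)=0.624194, N=[1·1·1·1]^{1/2}=1.000000
The bounds max(0,m−m')=0 and min(l+m,l−m')=1 give 2 terms
  k=0: (−1)^0·1.0000/(1)·0.7813^2·0.6242^0 = +0.610381
  k=1: (−1)^1·1.0000/(1)·0.7813^0·0.6242^2 = -0.389619
d^1_{0,0}(1.3482) = +0.610381 -0.389619 = +0.220763
|D^1_{0,0}|² = |d^1_{0,0}(β)|² = (+0.220763)² = 0.048736 (the z-rotation phases have unit modulus)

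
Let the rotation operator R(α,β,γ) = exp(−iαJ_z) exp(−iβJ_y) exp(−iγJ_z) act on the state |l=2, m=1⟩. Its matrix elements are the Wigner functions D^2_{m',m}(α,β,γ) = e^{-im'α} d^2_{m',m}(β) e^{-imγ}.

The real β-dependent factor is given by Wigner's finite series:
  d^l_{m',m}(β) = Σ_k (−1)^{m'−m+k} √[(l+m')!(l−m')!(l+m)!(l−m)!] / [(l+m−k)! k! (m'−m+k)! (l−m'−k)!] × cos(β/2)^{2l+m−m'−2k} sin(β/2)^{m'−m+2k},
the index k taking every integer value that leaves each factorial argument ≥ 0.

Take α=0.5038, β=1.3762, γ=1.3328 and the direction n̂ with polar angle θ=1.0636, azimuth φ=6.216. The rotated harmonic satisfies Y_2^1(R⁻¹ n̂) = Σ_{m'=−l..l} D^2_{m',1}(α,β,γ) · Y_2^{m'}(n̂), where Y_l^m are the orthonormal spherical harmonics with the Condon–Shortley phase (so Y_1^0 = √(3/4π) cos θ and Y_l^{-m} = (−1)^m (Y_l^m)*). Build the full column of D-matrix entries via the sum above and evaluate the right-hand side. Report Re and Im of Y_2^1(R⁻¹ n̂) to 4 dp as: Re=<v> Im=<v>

Need the full column D^2_{m',1} for m'=−2..2 at α=0.5038, β=1.3762, γ=1.3328.
cos(β/2)=0.772454, sin(β/2)=0.635071
d^2_{-2,1}: single k=3 term ⇒ +0.395703;  D = +0.374962-0.126426i
d^2_{-1,1}: k∈[2..3] ⇒ +0.721956 -0.162663 = +0.559293;  D = +0.377866-0.412342i
d^2_{0,1}: k∈[1..2] ⇒ +0.716994 -0.484635 = +0.232360;  D = +0.054780-0.225810i
d^2_{1,1}: k∈[0..1] ⇒ +0.356033 -0.721956 = -0.365923;  D = +0.096122+0.353072i
d^2_{2,1}: single k=0 term ⇒ -0.585423;  D = +0.407367+0.420443i
Y_2^{m'}(θ=1.0636,φ=6.216) and Σ D·Y over m':
  (+0.3750-0.1264i)·(+0.2925+0.0395i)  (+0.3779-0.4123i)·(+0.3273+0.0220i)  (+0.0548-0.2258i)·(-0.0922+0.0000i)  (+0.0961+0.3531i)·(-0.3273+0.0220i)  (+0.4074+0.4204i)·(+0.2925-0.0395i)
Y_2^1(R⁻¹ n̂) = +0.338900-0.134536i

Re=0.3389 Im=-0.1345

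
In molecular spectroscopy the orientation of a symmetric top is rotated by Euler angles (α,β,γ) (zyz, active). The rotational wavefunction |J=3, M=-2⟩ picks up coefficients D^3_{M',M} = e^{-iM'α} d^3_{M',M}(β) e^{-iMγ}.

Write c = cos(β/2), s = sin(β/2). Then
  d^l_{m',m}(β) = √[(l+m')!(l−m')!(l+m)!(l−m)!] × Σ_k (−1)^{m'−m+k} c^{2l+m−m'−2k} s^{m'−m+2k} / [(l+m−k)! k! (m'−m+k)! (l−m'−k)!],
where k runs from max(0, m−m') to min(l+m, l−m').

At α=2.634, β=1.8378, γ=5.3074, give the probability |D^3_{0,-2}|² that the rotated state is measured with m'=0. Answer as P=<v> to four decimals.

P=0.1130

First d^3_{0,-2}(β=1.8378), then the phase factors e^{-i(0)α} and e^{-i(-2)γ}:
With c≡cos(β/2)=0.606695 and s≡sin(β/2)=0.794935, N=[6·6·1·120]^{1/2}=65.726707
The bounds max(0,m−m')=0 and min(l+m,l−m')=1 give 2 terms
  k=0: (−1)^2·65.7267/(12)·0.6067^4·0.7949^2 = +0.468927
  k=1: (−1)^3·65.7267/(12)·0.6067^2·0.7949^4 = -0.805058
d^3_{0,-2}(1.8378) = +0.468927 -0.805058 = -0.336131
|D^3_{0,-2}|² = |d^3_{0,-2}(β)|² = (-0.336131)² = 0.112984 (the z-rotation phases have unit modulus)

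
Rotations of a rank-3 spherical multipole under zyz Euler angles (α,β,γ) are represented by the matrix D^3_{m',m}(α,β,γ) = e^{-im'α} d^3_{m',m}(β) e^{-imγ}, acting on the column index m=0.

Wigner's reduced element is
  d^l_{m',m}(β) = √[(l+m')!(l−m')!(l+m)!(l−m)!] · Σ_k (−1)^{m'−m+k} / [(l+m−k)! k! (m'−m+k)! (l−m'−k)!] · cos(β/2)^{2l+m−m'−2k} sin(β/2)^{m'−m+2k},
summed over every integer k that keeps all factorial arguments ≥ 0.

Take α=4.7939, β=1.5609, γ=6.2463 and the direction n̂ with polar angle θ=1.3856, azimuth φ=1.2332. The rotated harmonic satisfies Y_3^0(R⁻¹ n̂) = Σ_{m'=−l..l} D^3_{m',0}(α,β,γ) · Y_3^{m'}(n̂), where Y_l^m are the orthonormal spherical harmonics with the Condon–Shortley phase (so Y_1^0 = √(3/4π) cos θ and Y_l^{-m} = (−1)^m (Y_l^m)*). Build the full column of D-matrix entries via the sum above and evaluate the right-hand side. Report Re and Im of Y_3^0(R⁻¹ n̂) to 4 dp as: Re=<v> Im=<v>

Need the full column D^3_{m',0} for m'=−3..3 at α=4.7939, β=1.5609, γ=6.2463.
cos(β/2)=0.710597, sin(β/2)=0.703599
d^3_{-3,0}: single k=3 term ⇒ +0.558935;  D = -0.135320+0.542307i
d^3_{-2,0}: k∈[2..3] ⇒ +0.691361 -0.677811 = +0.013550;  D = -0.013370-0.002199i
d^3_{-1,0}: k∈[1..3] ⇒ +0.441604 -1.298847 +0.424464 = -0.432779;  D = -0.035237+0.431343i
d^3_{0,0}: k∈[0..3] ⇒ +0.128748 -1.136022 +1.113758 -0.121326 = -0.014842;  D = -0.014842+0.000000i
d^3_{1,0}: k∈[0..2] ⇒ -0.441604 +1.298847 -0.424464 = +0.432779;  D = +0.035237+0.431343i
d^3_{2,0}: k∈[0..1] ⇒ +0.691361 -0.677811 = +0.013550;  D = -0.013370+0.002199i
d^3_{3,0}: single k=0 term ⇒ -0.558935;  D = +0.135320+0.542307i
Y_3^{m'}(θ=1.3856,φ=1.2332) and Σ D·Y over m':
  (-0.1353+0.5423i)·(-0.3361+0.2098i)  (-0.0134-0.0022i)·(-0.1419-0.1136i)  (-0.0352+0.4313i)·(-0.0874+0.2489i)  (-0.0148+0.0000i)·(-0.1945+0.0000i)  (+0.0352+0.4313i)·(+0.0874+0.2489i)  (-0.0134+0.0022i)·(-0.1419+0.1136i)  (+0.1353+0.5423i)·(+0.3361+0.2098i)
Y_3^0(R⁻¹ n̂) = -0.338960+0.000000i

Re=-0.3390 Im=0.0000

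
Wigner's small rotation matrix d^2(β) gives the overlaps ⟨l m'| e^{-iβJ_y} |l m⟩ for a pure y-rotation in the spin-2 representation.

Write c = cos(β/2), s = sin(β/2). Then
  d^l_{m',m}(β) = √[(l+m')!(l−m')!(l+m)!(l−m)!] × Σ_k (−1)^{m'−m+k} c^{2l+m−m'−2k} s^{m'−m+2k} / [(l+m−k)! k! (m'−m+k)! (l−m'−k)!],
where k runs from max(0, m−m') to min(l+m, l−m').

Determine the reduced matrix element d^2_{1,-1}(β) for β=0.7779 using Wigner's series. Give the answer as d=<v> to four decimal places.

d^2_{1,-1}(β=0.7779) via Wigner's sum:
Half-angle: c=0.925308, s=0.379217. N=√(6·1·1·6)=6.000000
k∈{0,1} keeps every argument non-negative
  k=0: (−1)^2·6.0000/(2)·0.9253^2·0.3792^2 = +0.369377
  k=1: (−1)^3·6.0000/(6)·0.9253^0·0.3792^4 = -0.020680
d^2_{1,-1}(0.7779) = +0.369377 -0.020680 = +0.348697

d=0.3487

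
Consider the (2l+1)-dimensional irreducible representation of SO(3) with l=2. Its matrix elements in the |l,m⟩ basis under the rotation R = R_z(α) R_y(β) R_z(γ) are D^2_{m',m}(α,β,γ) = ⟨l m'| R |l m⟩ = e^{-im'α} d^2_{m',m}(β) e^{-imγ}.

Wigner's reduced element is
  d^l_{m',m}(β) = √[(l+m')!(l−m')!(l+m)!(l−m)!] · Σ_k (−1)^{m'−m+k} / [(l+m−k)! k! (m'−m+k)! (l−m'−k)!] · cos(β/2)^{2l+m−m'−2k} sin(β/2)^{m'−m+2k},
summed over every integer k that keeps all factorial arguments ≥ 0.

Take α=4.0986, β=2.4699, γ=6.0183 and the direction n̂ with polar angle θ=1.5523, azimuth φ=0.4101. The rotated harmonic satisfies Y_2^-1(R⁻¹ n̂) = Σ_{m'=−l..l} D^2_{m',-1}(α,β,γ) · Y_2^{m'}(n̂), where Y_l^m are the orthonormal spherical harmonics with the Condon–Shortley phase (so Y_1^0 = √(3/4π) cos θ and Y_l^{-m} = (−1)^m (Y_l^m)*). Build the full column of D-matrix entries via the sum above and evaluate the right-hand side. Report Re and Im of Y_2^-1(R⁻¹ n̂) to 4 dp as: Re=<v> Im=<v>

Need the full column D^2_{m',-1} for m'=−2..2 at α=4.0986, β=2.4699, γ=6.0183.
cos(β/2)=0.329568, sin(β/2)=0.944132
d^2_{-2,-1}: single k=1 term ⇒ +0.067593;  D = -0.005289+0.067385i
d^2_{-1,-1}: k∈[0..1] ⇒ +0.011797 -0.290454 = -0.278657;  D = +0.214536+0.177831i
d^2_{0,-1}: k∈[0..1] ⇒ -0.082784 +0.679390 = +0.596606;  D = +0.575798-0.156191i
d^2_{1,-1}: k∈[0..1] ⇒ +0.290454 -0.794567 = -0.504113;  D = +0.172340-0.473739i
d^2_{2,-1}: single k=0 term ⇒ -0.554719;  D = +0.316918+0.455276i
Y_2^{m'}(θ=1.5523,φ=0.4101) and Σ D·Y over m':
  (-0.0053+0.0674i)·(+0.2634-0.2824i)  (+0.2145+0.1778i)·(+0.0131-0.0057i)  (+0.5758-0.1562i)·(-0.3151+0.0000i)  (+0.1723-0.4737i)·(-0.0131-0.0057i)  (+0.3169+0.4553i)·(+0.2634+0.2824i)
Y_2^-1(R⁻¹ n̂) = -0.210004+0.284186i

Re=-0.2100 Im=0.2842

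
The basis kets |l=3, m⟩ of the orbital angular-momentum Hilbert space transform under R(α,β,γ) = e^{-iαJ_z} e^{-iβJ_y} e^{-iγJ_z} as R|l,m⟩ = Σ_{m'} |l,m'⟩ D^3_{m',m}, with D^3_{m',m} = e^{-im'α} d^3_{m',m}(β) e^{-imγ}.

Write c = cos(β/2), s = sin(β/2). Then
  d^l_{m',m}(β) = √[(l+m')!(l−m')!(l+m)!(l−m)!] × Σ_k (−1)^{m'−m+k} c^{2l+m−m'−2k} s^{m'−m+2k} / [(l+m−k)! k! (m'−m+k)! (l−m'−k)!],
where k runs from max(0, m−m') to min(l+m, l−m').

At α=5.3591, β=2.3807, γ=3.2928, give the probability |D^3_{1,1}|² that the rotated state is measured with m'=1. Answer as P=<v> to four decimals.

D^3_{1,1}(5.3591,2.3807,3.2928) = e^{-i·1·5.3591}·d^3_{1,1}(2.3807)·e^{-i·1·3.2928}. Compute d first:
c=cos(2.3807/2)=0.371335, s=sin(2.3807/2)=0.928499; N=√[24·2·24·2]=48.000000
The bounds max(0,m−m')=0 and min(l+m,l−m')=2 give 3 terms
  k=0: (−1)^0·48.0000/(48)·0.3713^6·0.9285^0 = +0.002622
  k=1: (−1)^1·48.0000/(6)·0.3713^4·0.9285^2 = -0.131134
  k=2: (−1)^2·48.0000/(8)·0.3713^2·0.9285^4 = +0.614906
d^3_{1,1}(2.3807) = +0.002622 -0.131134 +0.614906 = +0.486393
|D^3_{1,1}|² = |d^3_{1,1}(β)|² = (+0.486393)² = 0.236578 (the z-rotation phases have unit modulus)

P=0.2366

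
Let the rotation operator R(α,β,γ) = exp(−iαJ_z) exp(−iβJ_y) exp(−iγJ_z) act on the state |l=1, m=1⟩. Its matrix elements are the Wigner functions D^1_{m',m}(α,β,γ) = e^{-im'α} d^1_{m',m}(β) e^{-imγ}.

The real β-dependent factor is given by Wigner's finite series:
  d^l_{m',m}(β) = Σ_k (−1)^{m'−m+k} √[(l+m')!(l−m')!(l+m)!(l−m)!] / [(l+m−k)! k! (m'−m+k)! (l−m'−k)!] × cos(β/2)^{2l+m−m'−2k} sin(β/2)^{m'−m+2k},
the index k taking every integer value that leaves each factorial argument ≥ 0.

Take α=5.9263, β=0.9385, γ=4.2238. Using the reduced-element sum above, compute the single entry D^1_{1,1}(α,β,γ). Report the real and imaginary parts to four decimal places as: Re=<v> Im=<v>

Split into d^1_{1,1}(β=0.9385) × two z-phases.
c=cos(0.9385/2)=0.891908, s=sin(0.9385/2)=0.452217; N=√[2·1·2·1]=2.000000
k∈{0} keeps every argument non-negative
  k=0: (−1)^0·2.0000/(2)·0.8919^2·0.4522^0 = +0.795499
d^1_{1,1}(0.9385) = +0.795499
Attach z-rotation phases: D = e^{-i(1)(5.9263)}·(+0.795499)·e^{-i(1)(4.2238)} = -0.595261+0.527716i

Re=-0.5953 Im=0.5277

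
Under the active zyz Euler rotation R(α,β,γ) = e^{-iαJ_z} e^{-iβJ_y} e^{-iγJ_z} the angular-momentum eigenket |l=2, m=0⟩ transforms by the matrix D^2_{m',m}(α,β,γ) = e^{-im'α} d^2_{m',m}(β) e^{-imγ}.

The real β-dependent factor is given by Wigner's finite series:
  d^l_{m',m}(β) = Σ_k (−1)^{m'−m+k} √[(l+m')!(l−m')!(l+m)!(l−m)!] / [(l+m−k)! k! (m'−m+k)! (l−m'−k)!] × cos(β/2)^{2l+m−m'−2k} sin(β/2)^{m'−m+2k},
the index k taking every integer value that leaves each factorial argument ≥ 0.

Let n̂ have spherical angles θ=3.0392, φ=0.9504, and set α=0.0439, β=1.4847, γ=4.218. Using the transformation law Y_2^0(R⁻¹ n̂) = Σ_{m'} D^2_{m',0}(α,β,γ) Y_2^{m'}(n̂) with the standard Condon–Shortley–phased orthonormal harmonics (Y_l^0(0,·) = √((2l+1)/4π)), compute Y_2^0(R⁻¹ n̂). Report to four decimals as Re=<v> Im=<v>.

Need the full column D^2_{m',0} for m'=−2..2 at α=0.0439, β=1.4847, γ=4.218.
cos(β/2)=0.736882, sin(β/2)=0.676021
d^2_{-2,0}: single k=2 term ⇒ +0.607844;  D = +0.605503+0.053300i
d^2_{-1,0}: k∈[1..2] ⇒ +0.662567 -0.557641 = +0.104926;  D = +0.104825+0.004605i
d^2_{0,0}: k∈[0..2] ⇒ +0.294844 -0.992606 +0.208854 = -0.488909;  D = -0.488909+0.000000i
d^2_{1,0}: k∈[0..1] ⇒ -0.662567 +0.557641 = -0.104926;  D = -0.104825+0.004605i
d^2_{2,0}: single k=0 term ⇒ +0.607844;  D = +0.605503-0.053300i
Y_2^{m'}(θ=3.0392,φ=0.9504) and Σ D·Y over m':
  (+0.6055+0.0533i)·(-0.0013-0.0038i)  (+0.1048+0.0046i)·(-0.0457+0.0639i)  (-0.4889+0.0000i)·(+0.6209+0.0000i)  (-0.1048+0.0046i)·(+0.0457+0.0639i)  (+0.6055-0.0533i)·(-0.0013+0.0038i)
Y_2^0(R⁻¹ n̂) = -0.314902+0.000000i

Re=-0.3149 Im=0.0000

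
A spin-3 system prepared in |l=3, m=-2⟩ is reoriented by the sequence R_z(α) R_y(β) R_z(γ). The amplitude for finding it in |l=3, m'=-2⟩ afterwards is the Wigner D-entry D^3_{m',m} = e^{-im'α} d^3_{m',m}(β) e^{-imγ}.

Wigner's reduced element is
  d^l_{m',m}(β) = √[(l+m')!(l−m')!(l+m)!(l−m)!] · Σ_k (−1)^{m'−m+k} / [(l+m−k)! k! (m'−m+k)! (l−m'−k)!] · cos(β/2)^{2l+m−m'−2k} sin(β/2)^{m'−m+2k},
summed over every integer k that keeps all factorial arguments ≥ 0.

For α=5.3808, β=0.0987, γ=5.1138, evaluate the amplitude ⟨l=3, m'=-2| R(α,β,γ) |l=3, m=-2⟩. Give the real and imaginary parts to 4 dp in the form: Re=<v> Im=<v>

D^3_{-2,-2}(5.3808,0.0987,5.1138) = e^{-i·-2·5.3808}·d^3_{-2,-2}(0.0987)·e^{-i·-2·5.1138}. Compute d first:
With c≡cos(β/2)=0.998783 and s≡sin(β/2)=0.049330, N=[1·120·1·120]^{1/2}=120.000000
k∈{0,1} keeps every argument non-negative
  k=0: (−1)^0·120.0000/(120)·0.9988^6·0.0493^0 = +0.992717
  k=1: (−1)^1·120.0000/(24)·0.9988^4·0.0493^2 = -0.012108
d^3_{-2,-2}(0.0987) = +0.992717 -0.012108 = +0.980609
D = (-0.231845-0.972753i)·(+0.980609)·(-0.694680-0.719319i) = -0.528217+0.826185i

Re=-0.5282 Im=0.8262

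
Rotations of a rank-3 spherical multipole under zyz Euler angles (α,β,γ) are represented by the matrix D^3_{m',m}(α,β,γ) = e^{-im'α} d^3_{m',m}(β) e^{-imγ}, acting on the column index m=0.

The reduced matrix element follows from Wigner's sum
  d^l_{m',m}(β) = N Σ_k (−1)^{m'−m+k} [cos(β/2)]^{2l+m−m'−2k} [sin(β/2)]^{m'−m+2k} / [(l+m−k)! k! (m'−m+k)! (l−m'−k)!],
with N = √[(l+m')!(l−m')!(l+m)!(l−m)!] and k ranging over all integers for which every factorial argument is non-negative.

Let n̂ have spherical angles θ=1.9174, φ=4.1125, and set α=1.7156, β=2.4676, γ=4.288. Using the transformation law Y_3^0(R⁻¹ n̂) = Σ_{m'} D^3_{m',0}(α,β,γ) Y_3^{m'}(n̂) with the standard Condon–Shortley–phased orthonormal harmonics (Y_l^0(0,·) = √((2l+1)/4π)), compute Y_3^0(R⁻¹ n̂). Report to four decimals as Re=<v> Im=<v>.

Re=0.1775 Im=0.0000

Need the full column D^3_{m',0} for m'=−3..3 at α=1.7156, β=2.4676, γ=4.288.
cos(β/2)=0.330654, sin(β/2)=0.943752
d^3_{-3,0}: single k=3 term ⇒ +0.135897;  D = +0.057196-0.123275i
d^3_{-2,0}: k∈[2..3] ⇒ +0.058314 -0.475050 = -0.416737;  D = +0.399382+0.119010i
d^3_{-1,0}: k∈[1..3] ⇒ +0.012922 -0.315796 +0.857539 = +0.554665;  D = -0.080037+0.548860i
d^3_{0,0}: k∈[0..3] ⇒ +0.001307 -0.095819 +0.780587 -0.706558 = -0.020483;  D = -0.020483+0.000000i
d^3_{1,0}: k∈[0..2] ⇒ -0.012922 +0.315796 -0.857539 = -0.554665;  D = +0.080037+0.548860i
d^3_{2,0}: k∈[0..1] ⇒ +0.058314 -0.475050 = -0.416737;  D = +0.399382-0.119010i
d^3_{3,0}: single k=0 term ⇒ -0.135897;  D = -0.057196-0.123275i
Y_3^{m'}(θ=1.9174,φ=4.1125) and Σ D·Y over m':
  (+0.0572-0.1233i)·(+0.3381+0.0788i)  (+0.3994+0.1190i)·(+0.1113+0.2862i)  (-0.0800+0.5489i)·(+0.0726-0.1061i)  (-0.0205+0.0000i)·(+0.3072+0.0000i)  (+0.0800+0.5489i)·(-0.0726-0.1061i)  (+0.3994-0.1190i)·(+0.1113-0.2862i)  (-0.0572-0.1233i)·(-0.3381+0.0788i)
Y_3^0(R⁻¹ n̂) = +0.177492+0.000000i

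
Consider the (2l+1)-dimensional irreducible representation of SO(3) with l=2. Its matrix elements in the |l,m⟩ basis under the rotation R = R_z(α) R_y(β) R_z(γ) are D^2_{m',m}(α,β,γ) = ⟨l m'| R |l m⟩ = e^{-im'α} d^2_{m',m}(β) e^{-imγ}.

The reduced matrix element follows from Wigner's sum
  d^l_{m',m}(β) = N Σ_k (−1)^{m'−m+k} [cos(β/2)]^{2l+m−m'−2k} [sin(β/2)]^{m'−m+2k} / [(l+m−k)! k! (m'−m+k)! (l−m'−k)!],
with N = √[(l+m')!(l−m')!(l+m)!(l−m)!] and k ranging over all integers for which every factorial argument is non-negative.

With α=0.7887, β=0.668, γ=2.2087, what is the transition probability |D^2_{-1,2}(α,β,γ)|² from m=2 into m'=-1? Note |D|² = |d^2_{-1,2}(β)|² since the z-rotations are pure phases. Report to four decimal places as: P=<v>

Split into d^2_{-1,2}(β=0.668) × two z-phases.
c=cos(0.668/2)=0.944739, s=sin(0.668/2)=0.327825; N=√[1·6·24·1]=12.000000
Admissible k: 3..3 (factorial args all ≥0)
  k=3: (−1)^0·12.0000/(6)·0.9447^1·0.3278^3 = +0.066568
d^2_{-1,2}(0.668) = +0.066568
|D^2_{-1,2}|² = |d^2_{-1,2}(β)|² = (+0.066568)² = 0.004431 (the z-rotation phases have unit modulus)

P=0.0044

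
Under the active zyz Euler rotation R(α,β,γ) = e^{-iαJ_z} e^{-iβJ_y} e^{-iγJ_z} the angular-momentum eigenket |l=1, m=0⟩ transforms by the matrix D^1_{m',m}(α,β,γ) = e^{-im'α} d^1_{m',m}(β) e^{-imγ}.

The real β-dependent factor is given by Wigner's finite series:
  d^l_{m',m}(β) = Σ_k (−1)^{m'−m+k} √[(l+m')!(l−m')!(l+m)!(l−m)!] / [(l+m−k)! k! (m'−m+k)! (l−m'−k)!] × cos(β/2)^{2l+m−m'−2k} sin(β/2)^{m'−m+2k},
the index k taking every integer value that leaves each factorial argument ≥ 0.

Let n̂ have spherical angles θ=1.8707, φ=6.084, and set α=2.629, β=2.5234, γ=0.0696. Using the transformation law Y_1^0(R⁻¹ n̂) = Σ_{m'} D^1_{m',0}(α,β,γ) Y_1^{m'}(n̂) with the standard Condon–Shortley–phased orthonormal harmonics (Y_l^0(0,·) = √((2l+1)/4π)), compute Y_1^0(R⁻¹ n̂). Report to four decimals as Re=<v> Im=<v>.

Need the full column D^1_{m',0} for m'=−1..1 at α=2.629, β=2.5234, γ=0.0696.
cos(β/2)=0.304198, sin(β/2)=0.952609
d^1_{-1,0}: single k=1 term ⇒ +0.409813;  D = -0.357142+0.200988i
d^1_{0,0}: k∈[0..1] ⇒ +0.092536 -0.907464 = -0.814927;  D = -0.814927+0.000000i
d^1_{1,0}: single k=0 term ⇒ -0.409813;  D = +0.357142+0.200988i
Y_1^{m'}(θ=1.8707,φ=6.084) and Σ D·Y over m':
  (-0.3571+0.2010i)·(+0.3235+0.0653i)  (-0.8149+0.0000i)·(-0.1443+0.0000i)  (+0.3571+0.2010i)·(-0.3235+0.0653i)
Y_1^0(R⁻¹ n̂) = -0.139726+0.000000i

Re=-0.1397 Im=0.0000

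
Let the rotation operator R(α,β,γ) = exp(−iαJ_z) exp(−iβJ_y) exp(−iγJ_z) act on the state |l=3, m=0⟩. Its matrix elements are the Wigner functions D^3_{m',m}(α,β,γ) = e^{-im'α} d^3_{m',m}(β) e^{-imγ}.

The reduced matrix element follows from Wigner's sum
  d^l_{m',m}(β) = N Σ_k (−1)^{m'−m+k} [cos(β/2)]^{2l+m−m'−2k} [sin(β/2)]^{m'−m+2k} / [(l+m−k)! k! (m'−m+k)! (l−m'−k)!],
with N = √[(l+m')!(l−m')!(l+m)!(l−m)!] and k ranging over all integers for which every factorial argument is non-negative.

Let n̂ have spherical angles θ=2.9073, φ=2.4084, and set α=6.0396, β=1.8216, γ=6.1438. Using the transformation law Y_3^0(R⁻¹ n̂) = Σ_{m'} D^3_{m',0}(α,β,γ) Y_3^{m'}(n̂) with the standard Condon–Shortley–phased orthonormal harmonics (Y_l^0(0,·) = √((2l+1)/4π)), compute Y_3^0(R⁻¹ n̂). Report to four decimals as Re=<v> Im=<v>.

Re=-0.0479 Im=0.0000

Need the full column D^3_{m',0} for m'=−3..3 at α=6.0396, β=1.8216, γ=6.1438.
cos(β/2)=0.613114, sin(β/2)=0.789994
d^3_{-3,0}: single k=3 term ⇒ +0.508172;  D = +0.378421-0.339171i
d^3_{-2,0}: k∈[2..3] ⇒ +0.483029 -0.801935 = -0.318906;  D = -0.281805+0.149289i
d^3_{-1,0}: k∈[1..3] ⇒ +0.237094 -1.180885 +0.653510 = -0.290281;  D = -0.281712+0.070011i
d^3_{0,0}: k∈[0..3] ⇒ +0.053119 -0.793698 +1.317714 -0.243077 = +0.334057;  D = +0.334057+0.000000i
d^3_{1,0}: k∈[0..2] ⇒ -0.237094 +1.180885 -0.653510 = +0.290281;  D = +0.281712+0.070011i
d^3_{2,0}: k∈[0..1] ⇒ +0.483029 -0.801935 = -0.318906;  D = -0.281805-0.149289i
d^3_{3,0}: single k=0 term ⇒ -0.508172;  D = -0.378421-0.339171i
Y_3^{m'}(θ=2.9073,φ=2.4084) and Σ D·Y over m':
  (+0.3784-0.3392i)·(+0.0031-0.0042i)  (-0.2818+0.1493i)·(-0.0056-0.0533i)  (-0.2817+0.0700i)·(-0.2080-0.1873i)  (+0.3341+0.0000i)·(-0.6281+0.0000i)  (+0.2817+0.0700i)·(+0.2080-0.1873i)  (-0.2818-0.1493i)·(-0.0056+0.0533i)  (-0.3784-0.3392i)·(-0.0031-0.0042i)
Y_3^0(R⁻¹ n̂) = -0.047915-0.000000i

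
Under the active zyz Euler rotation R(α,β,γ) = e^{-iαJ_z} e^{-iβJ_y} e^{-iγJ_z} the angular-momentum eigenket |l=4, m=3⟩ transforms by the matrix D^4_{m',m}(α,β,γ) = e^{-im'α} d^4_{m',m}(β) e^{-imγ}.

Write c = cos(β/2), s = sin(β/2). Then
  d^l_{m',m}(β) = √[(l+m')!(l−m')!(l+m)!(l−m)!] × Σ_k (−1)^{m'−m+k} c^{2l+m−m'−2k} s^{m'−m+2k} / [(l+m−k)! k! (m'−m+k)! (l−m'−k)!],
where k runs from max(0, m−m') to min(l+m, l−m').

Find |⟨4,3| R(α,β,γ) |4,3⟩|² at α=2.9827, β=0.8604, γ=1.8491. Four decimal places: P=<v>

First d^4_{3,3}(β=0.8604), then the phase factors e^{-i(3)α} and e^{-i(3)γ}:
c=cos(0.8604/2)=0.908882, s=sin(0.8604/2)=0.417053; N=√[5040·1·5040·1]=5040.000000
k∈{0,1} keeps every argument non-negative
  k=0: (−1)^0·5040.0000/(5040)·0.9089^8·0.4171^0 = +0.465652
  k=1: (−1)^1·5040.0000/(720)·0.9089^6·0.4171^2 = -0.686319
d^4_{3,3}(0.8604) = +0.465652 -0.686319 = -0.220667
|D^4_{3,3}|² = |d^4_{3,3}(β)|² = (-0.220667)² = 0.048694 (the z-rotation phases have unit modulus)

P=0.0487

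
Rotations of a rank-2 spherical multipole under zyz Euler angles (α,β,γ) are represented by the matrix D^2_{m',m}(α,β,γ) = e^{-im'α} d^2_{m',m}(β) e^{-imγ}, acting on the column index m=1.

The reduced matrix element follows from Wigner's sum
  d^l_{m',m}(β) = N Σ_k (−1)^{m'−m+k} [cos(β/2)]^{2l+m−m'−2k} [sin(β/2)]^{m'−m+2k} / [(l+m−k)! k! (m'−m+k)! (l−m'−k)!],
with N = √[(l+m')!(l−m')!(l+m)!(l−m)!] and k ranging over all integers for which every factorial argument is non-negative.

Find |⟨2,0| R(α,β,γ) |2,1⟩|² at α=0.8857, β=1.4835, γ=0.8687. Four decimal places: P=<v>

Split into d^2_{0,1}(β=1.4835) × two z-phases.
Half-angle: c=0.737287, s=0.675579. N=√(2·2·6·1)=4.898979
k∈{1,2} keeps every argument non-negative
  k=1: (−1)^0·4.8990/(2)·0.7373^3·0.6756^1 = +0.663227
  k=2: (−1)^1·4.8990/(2)·0.7373^1·0.6756^3 = -0.556854
d^2_{0,1}(1.4835) = +0.663227 -0.556854 = +0.106373
|D^2_{0,1}|² = |d^2_{0,1}(β)|² = (+0.106373)² = 0.011315 (the z-rotation phases have unit modulus)

P=0.0113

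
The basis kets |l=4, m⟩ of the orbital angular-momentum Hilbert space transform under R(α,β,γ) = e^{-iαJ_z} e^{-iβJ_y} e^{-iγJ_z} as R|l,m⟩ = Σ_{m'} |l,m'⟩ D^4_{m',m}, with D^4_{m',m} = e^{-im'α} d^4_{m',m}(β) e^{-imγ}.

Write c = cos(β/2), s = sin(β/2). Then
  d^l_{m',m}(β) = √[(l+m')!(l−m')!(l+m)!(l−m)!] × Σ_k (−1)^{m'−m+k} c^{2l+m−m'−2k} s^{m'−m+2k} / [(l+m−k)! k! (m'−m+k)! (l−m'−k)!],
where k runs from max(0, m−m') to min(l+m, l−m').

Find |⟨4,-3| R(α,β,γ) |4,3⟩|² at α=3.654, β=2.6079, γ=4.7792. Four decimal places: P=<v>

Split into d^4_{-3,3}(β=2.6079) × two z-phases.
With c≡cos(β/2)=0.263691 and s≡sin(β/2)=0.964607, N=[1·5040·5040·1]^{1/2}=5040.000000
k∈{6,7} keeps every argument non-negative
  k=6: (−1)^0·5040.0000/(720)·0.2637^2·0.9646^6 = +0.392095
  k=7: (−1)^1·5040.0000/(5040)·0.2637^0·0.9646^8 = -0.749556
d^4_{-3,3}(2.6079) = +0.392095 -0.749556 = -0.357462
|D^4_{-3,3}|² = |d^4_{-3,3}(β)|² = (-0.357462)² = 0.127779 (the z-rotation phases have unit modulus)

P=0.1278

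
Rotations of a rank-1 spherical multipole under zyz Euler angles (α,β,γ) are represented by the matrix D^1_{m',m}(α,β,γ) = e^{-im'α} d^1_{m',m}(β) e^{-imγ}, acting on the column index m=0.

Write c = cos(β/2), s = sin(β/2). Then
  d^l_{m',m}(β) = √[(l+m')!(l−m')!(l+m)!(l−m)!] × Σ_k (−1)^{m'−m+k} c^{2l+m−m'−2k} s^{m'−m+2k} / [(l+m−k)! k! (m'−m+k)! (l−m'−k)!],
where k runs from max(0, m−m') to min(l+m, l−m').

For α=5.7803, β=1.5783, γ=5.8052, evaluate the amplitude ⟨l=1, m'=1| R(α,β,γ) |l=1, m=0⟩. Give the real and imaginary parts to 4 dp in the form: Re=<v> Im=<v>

Split into d^1_{1,0}(β=1.5783) × two z-phases.
Half-angle: c=0.704449, s=0.709755. N=√(2·1·1·1)=1.414214
k: max(0,(0)−(1))=0 … min(1+(0),1−(1))=0
  k=0: (−1)^1·1.4142/(1)·0.7044^1·0.7098^1 = -0.707087
d^1_{1,0}(1.5783) = -0.707087
D = (+0.876196+0.481956i)·(-0.707087)·(+1.000000+0.000000i) = -0.619546-0.340785i

Re=-0.6195 Im=-0.3408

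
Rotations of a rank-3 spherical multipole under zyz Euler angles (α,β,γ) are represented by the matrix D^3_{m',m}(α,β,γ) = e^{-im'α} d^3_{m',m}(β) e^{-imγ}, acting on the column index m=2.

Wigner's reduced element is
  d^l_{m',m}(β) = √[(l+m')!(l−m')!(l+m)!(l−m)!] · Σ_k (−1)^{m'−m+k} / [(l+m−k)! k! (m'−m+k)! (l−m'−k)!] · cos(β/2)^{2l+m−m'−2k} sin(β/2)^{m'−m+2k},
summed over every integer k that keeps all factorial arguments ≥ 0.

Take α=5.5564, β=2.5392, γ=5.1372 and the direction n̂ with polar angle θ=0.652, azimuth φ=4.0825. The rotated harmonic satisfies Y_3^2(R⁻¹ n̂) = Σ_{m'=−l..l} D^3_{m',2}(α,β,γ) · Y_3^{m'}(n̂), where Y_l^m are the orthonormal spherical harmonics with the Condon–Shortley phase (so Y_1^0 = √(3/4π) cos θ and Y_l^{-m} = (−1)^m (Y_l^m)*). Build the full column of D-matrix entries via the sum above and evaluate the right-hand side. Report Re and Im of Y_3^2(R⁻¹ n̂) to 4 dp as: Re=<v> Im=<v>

Need the full column D^3_{m',2} for m'=−3..3 at α=5.5564, β=2.5392, γ=5.1372.
cos(β/2)=0.296663, sin(β/2)=0.954982
d^3_{-3,2}: single k=5 term ⇒ +0.577185;  D = +0.573594+0.064289i
d^3_{-2,2}: k∈[4..5] ⇒ +0.365997 -0.758528 = -0.392531;  D = -0.262467-0.291876i
d^3_{-1,2}: k∈[3..4] ⇒ +0.143815 -0.745143 = -0.601328;  D = -0.003374-0.601318i
d^3_{0,2}: k∈[2..3] ⇒ +0.038690 -0.400930 = -0.362239;  D = +0.239175-0.272053i
d^3_{1,2}: k∈[1..2] ⇒ +0.006939 -0.143815 = -0.136876;  D = +0.135845-0.016771i
d^3_{2,2}: k∈[0..1] ⇒ +0.000682 -0.035319 = -0.034638;  D = +0.028510+0.019671i
d^3_{3,2}: single k=0 term ⇒ -0.005375;  D = +0.001278+0.005221i
Y_3^{m'}(θ=0.652,φ=4.0825) and Σ D·Y over m':
  (+0.5736+0.0643i)·(+0.0885+0.0292i)  (-0.2625-0.2919i)·(-0.0915-0.2847i)  (-0.0034-0.6013i)·(-0.2494+0.3421i)  (+0.2392-0.2721i)·(+0.0472+0.0000i)  (+0.1358-0.0168i)·(+0.2494+0.3421i)  (+0.0285+0.0197i)·(-0.0915+0.2847i)  (+0.0013+0.0052i)·(-0.0885+0.0292i)
Y_3^2(R⁻¹ n̂) = +0.238815+0.308067i

Re=0.2388 Im=0.3081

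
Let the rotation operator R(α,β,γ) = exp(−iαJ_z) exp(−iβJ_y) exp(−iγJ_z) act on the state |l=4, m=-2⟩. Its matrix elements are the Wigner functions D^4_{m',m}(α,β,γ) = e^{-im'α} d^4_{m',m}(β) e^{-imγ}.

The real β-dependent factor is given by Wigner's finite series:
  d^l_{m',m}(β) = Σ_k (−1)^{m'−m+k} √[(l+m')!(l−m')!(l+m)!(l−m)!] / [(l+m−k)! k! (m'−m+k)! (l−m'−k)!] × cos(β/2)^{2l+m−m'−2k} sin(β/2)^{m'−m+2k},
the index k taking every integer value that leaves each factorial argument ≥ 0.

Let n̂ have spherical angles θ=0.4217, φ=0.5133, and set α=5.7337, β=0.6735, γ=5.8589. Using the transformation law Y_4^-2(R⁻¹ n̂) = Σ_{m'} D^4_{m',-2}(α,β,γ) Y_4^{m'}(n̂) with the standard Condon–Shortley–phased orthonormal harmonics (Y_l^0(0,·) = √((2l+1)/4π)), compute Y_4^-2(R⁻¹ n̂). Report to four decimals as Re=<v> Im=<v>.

Re=0.3273 Im=0.2133

Need the full column D^4_{m',-2} for m'=−4..4 at α=5.7337, β=0.6735, γ=5.8589.
cos(β/2)=0.943834, sin(β/2)=0.330421
d^4_{-4,-2}: single k=2 term ⇒ +0.408402;  D = -0.406557-0.038773i
d^4_{-3,-2}: k∈[1..2] ⇒ +0.824897 -0.303296 = +0.521601;  D = -0.416948-0.313405i
d^4_{-2,-2}: k∈[0..2] ⇒ +0.629743 -0.926168 +0.141888 = -0.154538;  D = +0.056854+0.143699i
d^4_{-1,-2}: k∈[0..2] ⇒ -0.935346 +0.573176 -0.046832 = -0.409002;  D = -0.070300+0.402915i
d^4_{0,-2}: k∈[0..2] ⇒ +0.732200 -0.239301 +0.010998 = +0.503898;  D = +0.333105-0.378093i
d^4_{1,-2}: k∈[0..2] ⇒ -0.382117 +0.070248 -0.001722 = -0.313591;  D = -0.299670+0.092398i
d^4_{2,-2}: k∈[0..2] ⇒ +0.141888 -0.013912 +0.000142 = +0.128118;  D = +0.124123+0.031747i
d^4_{3,-2}: k∈[0..1] ⇒ -0.037172 +0.001519 = -0.035653;  D = -0.024843-0.025573i
d^4_{4,-2}: single k=0 term ⇒ +0.006134;  D = +0.001347+0.005985i
Y_4^{m'}(θ=0.4217,φ=0.5133) and Σ D·Y over m':
  (-0.4066-0.0388i)·(-0.0058-0.0110i)  (-0.4169-0.3134i)·(+0.0024-0.0783i)  (+0.0569+0.1437i)·(+0.1401-0.2315i)  (-0.0703+0.4029i)·(+0.4351-0.2453i)  (+0.3331-0.3781i)·(+0.2413+0.0000i)  (-0.2997+0.0924i)·(-0.4351-0.2453i)  (+0.1241+0.0317i)·(+0.1401+0.2315i)  (-0.0248-0.0256i)·(-0.0024-0.0783i)  (+0.0013+0.0060i)·(-0.0058+0.0110i)
Y_4^-2(R⁻¹ n̂) = +0.327297+0.213342i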